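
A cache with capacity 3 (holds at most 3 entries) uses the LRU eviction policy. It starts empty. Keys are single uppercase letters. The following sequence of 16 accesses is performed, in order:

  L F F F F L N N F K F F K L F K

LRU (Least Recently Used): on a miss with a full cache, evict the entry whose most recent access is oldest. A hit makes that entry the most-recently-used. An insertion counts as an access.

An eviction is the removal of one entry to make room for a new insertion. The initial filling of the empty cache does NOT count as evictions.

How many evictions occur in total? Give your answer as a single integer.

Answer: 2

Derivation:
LRU simulation (capacity=3):
  1. access L: MISS. Cache (LRU->MRU): [L]
  2. access F: MISS. Cache (LRU->MRU): [L F]
  3. access F: HIT. Cache (LRU->MRU): [L F]
  4. access F: HIT. Cache (LRU->MRU): [L F]
  5. access F: HIT. Cache (LRU->MRU): [L F]
  6. access L: HIT. Cache (LRU->MRU): [F L]
  7. access N: MISS. Cache (LRU->MRU): [F L N]
  8. access N: HIT. Cache (LRU->MRU): [F L N]
  9. access F: HIT. Cache (LRU->MRU): [L N F]
  10. access K: MISS, evict L. Cache (LRU->MRU): [N F K]
  11. access F: HIT. Cache (LRU->MRU): [N K F]
  12. access F: HIT. Cache (LRU->MRU): [N K F]
  13. access K: HIT. Cache (LRU->MRU): [N F K]
  14. access L: MISS, evict N. Cache (LRU->MRU): [F K L]
  15. access F: HIT. Cache (LRU->MRU): [K L F]
  16. access K: HIT. Cache (LRU->MRU): [L F K]
Total: 11 hits, 5 misses, 2 evictions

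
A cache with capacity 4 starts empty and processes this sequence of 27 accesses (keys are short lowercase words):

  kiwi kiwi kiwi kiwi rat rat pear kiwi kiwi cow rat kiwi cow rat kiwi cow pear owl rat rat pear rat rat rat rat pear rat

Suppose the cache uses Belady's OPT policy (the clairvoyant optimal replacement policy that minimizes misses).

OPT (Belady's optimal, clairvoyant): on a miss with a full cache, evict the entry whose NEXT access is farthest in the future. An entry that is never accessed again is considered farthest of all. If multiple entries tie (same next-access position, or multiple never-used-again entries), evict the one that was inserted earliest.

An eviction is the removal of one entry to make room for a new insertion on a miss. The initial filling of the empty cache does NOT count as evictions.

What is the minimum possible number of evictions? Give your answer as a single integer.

OPT (Belady) simulation (capacity=4):
  1. access kiwi: MISS. Cache: [kiwi]
  2. access kiwi: HIT. Next use of kiwi: step 3. Cache: [kiwi]
  3. access kiwi: HIT. Next use of kiwi: step 4. Cache: [kiwi]
  4. access kiwi: HIT. Next use of kiwi: step 8. Cache: [kiwi]
  5. access rat: MISS. Cache: [kiwi rat]
  6. access rat: HIT. Next use of rat: step 11. Cache: [kiwi rat]
  7. access pear: MISS. Cache: [kiwi rat pear]
  8. access kiwi: HIT. Next use of kiwi: step 9. Cache: [kiwi rat pear]
  9. access kiwi: HIT. Next use of kiwi: step 12. Cache: [kiwi rat pear]
  10. access cow: MISS. Cache: [kiwi rat pear cow]
  11. access rat: HIT. Next use of rat: step 14. Cache: [kiwi rat pear cow]
  12. access kiwi: HIT. Next use of kiwi: step 15. Cache: [kiwi rat pear cow]
  13. access cow: HIT. Next use of cow: step 16. Cache: [kiwi rat pear cow]
  14. access rat: HIT. Next use of rat: step 19. Cache: [kiwi rat pear cow]
  15. access kiwi: HIT. Next use of kiwi: never. Cache: [kiwi rat pear cow]
  16. access cow: HIT. Next use of cow: never. Cache: [kiwi rat pear cow]
  17. access pear: HIT. Next use of pear: step 21. Cache: [kiwi rat pear cow]
  18. access owl: MISS, evict kiwi (next use: never). Cache: [rat pear cow owl]
  19. access rat: HIT. Next use of rat: step 20. Cache: [rat pear cow owl]
  20. access rat: HIT. Next use of rat: step 22. Cache: [rat pear cow owl]
  21. access pear: HIT. Next use of pear: step 26. Cache: [rat pear cow owl]
  22. access rat: HIT. Next use of rat: step 23. Cache: [rat pear cow owl]
  23. access rat: HIT. Next use of rat: step 24. Cache: [rat pear cow owl]
  24. access rat: HIT. Next use of rat: step 25. Cache: [rat pear cow owl]
  25. access rat: HIT. Next use of rat: step 27. Cache: [rat pear cow owl]
  26. access pear: HIT. Next use of pear: never. Cache: [rat pear cow owl]
  27. access rat: HIT. Next use of rat: never. Cache: [rat pear cow owl]
Total: 22 hits, 5 misses, 1 evictions

Answer: 1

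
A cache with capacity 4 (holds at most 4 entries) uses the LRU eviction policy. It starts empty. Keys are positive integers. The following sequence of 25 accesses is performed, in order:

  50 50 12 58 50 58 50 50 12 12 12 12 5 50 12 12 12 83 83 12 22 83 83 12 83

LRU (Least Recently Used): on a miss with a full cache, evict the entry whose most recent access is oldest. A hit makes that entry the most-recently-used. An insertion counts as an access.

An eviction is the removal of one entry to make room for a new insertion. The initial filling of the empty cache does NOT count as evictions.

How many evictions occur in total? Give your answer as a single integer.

Answer: 2

Derivation:
LRU simulation (capacity=4):
  1. access 50: MISS. Cache (LRU->MRU): [50]
  2. access 50: HIT. Cache (LRU->MRU): [50]
  3. access 12: MISS. Cache (LRU->MRU): [50 12]
  4. access 58: MISS. Cache (LRU->MRU): [50 12 58]
  5. access 50: HIT. Cache (LRU->MRU): [12 58 50]
  6. access 58: HIT. Cache (LRU->MRU): [12 50 58]
  7. access 50: HIT. Cache (LRU->MRU): [12 58 50]
  8. access 50: HIT. Cache (LRU->MRU): [12 58 50]
  9. access 12: HIT. Cache (LRU->MRU): [58 50 12]
  10. access 12: HIT. Cache (LRU->MRU): [58 50 12]
  11. access 12: HIT. Cache (LRU->MRU): [58 50 12]
  12. access 12: HIT. Cache (LRU->MRU): [58 50 12]
  13. access 5: MISS. Cache (LRU->MRU): [58 50 12 5]
  14. access 50: HIT. Cache (LRU->MRU): [58 12 5 50]
  15. access 12: HIT. Cache (LRU->MRU): [58 5 50 12]
  16. access 12: HIT. Cache (LRU->MRU): [58 5 50 12]
  17. access 12: HIT. Cache (LRU->MRU): [58 5 50 12]
  18. access 83: MISS, evict 58. Cache (LRU->MRU): [5 50 12 83]
  19. access 83: HIT. Cache (LRU->MRU): [5 50 12 83]
  20. access 12: HIT. Cache (LRU->MRU): [5 50 83 12]
  21. access 22: MISS, evict 5. Cache (LRU->MRU): [50 83 12 22]
  22. access 83: HIT. Cache (LRU->MRU): [50 12 22 83]
  23. access 83: HIT. Cache (LRU->MRU): [50 12 22 83]
  24. access 12: HIT. Cache (LRU->MRU): [50 22 83 12]
  25. access 83: HIT. Cache (LRU->MRU): [50 22 12 83]
Total: 19 hits, 6 misses, 2 evictions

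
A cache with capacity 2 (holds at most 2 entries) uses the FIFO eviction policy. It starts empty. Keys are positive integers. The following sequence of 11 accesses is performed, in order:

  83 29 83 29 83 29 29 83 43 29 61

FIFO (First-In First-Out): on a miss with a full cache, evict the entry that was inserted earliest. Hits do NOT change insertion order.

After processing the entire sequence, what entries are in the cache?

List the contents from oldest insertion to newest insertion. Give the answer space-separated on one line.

FIFO simulation (capacity=2):
  1. access 83: MISS. Cache (old->new): [83]
  2. access 29: MISS. Cache (old->new): [83 29]
  3. access 83: HIT. Cache (old->new): [83 29]
  4. access 29: HIT. Cache (old->new): [83 29]
  5. access 83: HIT. Cache (old->new): [83 29]
  6. access 29: HIT. Cache (old->new): [83 29]
  7. access 29: HIT. Cache (old->new): [83 29]
  8. access 83: HIT. Cache (old->new): [83 29]
  9. access 43: MISS, evict 83. Cache (old->new): [29 43]
  10. access 29: HIT. Cache (old->new): [29 43]
  11. access 61: MISS, evict 29. Cache (old->new): [43 61]
Total: 7 hits, 4 misses, 2 evictions

Answer: 43 61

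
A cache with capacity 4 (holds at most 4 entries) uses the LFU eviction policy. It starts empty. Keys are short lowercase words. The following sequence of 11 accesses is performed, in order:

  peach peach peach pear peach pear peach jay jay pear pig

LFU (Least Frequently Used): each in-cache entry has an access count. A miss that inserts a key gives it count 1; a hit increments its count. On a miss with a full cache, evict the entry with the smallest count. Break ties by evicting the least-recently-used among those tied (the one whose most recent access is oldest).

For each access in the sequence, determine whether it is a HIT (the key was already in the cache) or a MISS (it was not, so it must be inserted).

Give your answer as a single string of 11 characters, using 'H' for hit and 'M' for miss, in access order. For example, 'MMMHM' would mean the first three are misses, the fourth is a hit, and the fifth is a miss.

Answer: MHHMHHHMHHM

Derivation:
LFU simulation (capacity=4):
  1. access peach: MISS. Cache: [peach(c=1)]
  2. access peach: HIT, count now 2. Cache: [peach(c=2)]
  3. access peach: HIT, count now 3. Cache: [peach(c=3)]
  4. access pear: MISS. Cache: [pear(c=1) peach(c=3)]
  5. access peach: HIT, count now 4. Cache: [pear(c=1) peach(c=4)]
  6. access pear: HIT, count now 2. Cache: [pear(c=2) peach(c=4)]
  7. access peach: HIT, count now 5. Cache: [pear(c=2) peach(c=5)]
  8. access jay: MISS. Cache: [jay(c=1) pear(c=2) peach(c=5)]
  9. access jay: HIT, count now 2. Cache: [pear(c=2) jay(c=2) peach(c=5)]
  10. access pear: HIT, count now 3. Cache: [jay(c=2) pear(c=3) peach(c=5)]
  11. access pig: MISS. Cache: [pig(c=1) jay(c=2) pear(c=3) peach(c=5)]
Total: 7 hits, 4 misses, 0 evictions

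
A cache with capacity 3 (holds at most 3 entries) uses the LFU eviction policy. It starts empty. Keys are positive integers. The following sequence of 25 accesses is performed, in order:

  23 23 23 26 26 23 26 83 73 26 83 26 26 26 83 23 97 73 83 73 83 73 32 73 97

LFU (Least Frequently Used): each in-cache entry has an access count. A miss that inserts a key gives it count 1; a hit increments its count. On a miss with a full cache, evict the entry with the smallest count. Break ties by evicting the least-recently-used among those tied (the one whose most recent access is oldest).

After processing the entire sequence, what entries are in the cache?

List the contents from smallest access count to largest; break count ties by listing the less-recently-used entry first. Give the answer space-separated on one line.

LFU simulation (capacity=3):
  1. access 23: MISS. Cache: [23(c=1)]
  2. access 23: HIT, count now 2. Cache: [23(c=2)]
  3. access 23: HIT, count now 3. Cache: [23(c=3)]
  4. access 26: MISS. Cache: [26(c=1) 23(c=3)]
  5. access 26: HIT, count now 2. Cache: [26(c=2) 23(c=3)]
  6. access 23: HIT, count now 4. Cache: [26(c=2) 23(c=4)]
  7. access 26: HIT, count now 3. Cache: [26(c=3) 23(c=4)]
  8. access 83: MISS. Cache: [83(c=1) 26(c=3) 23(c=4)]
  9. access 73: MISS, evict 83(c=1). Cache: [73(c=1) 26(c=3) 23(c=4)]
  10. access 26: HIT, count now 4. Cache: [73(c=1) 23(c=4) 26(c=4)]
  11. access 83: MISS, evict 73(c=1). Cache: [83(c=1) 23(c=4) 26(c=4)]
  12. access 26: HIT, count now 5. Cache: [83(c=1) 23(c=4) 26(c=5)]
  13. access 26: HIT, count now 6. Cache: [83(c=1) 23(c=4) 26(c=6)]
  14. access 26: HIT, count now 7. Cache: [83(c=1) 23(c=4) 26(c=7)]
  15. access 83: HIT, count now 2. Cache: [83(c=2) 23(c=4) 26(c=7)]
  16. access 23: HIT, count now 5. Cache: [83(c=2) 23(c=5) 26(c=7)]
  17. access 97: MISS, evict 83(c=2). Cache: [97(c=1) 23(c=5) 26(c=7)]
  18. access 73: MISS, evict 97(c=1). Cache: [73(c=1) 23(c=5) 26(c=7)]
  19. access 83: MISS, evict 73(c=1). Cache: [83(c=1) 23(c=5) 26(c=7)]
  20. access 73: MISS, evict 83(c=1). Cache: [73(c=1) 23(c=5) 26(c=7)]
  21. access 83: MISS, evict 73(c=1). Cache: [83(c=1) 23(c=5) 26(c=7)]
  22. access 73: MISS, evict 83(c=1). Cache: [73(c=1) 23(c=5) 26(c=7)]
  23. access 32: MISS, evict 73(c=1). Cache: [32(c=1) 23(c=5) 26(c=7)]
  24. access 73: MISS, evict 32(c=1). Cache: [73(c=1) 23(c=5) 26(c=7)]
  25. access 97: MISS, evict 73(c=1). Cache: [97(c=1) 23(c=5) 26(c=7)]
Total: 11 hits, 14 misses, 11 evictions

Answer: 97 23 26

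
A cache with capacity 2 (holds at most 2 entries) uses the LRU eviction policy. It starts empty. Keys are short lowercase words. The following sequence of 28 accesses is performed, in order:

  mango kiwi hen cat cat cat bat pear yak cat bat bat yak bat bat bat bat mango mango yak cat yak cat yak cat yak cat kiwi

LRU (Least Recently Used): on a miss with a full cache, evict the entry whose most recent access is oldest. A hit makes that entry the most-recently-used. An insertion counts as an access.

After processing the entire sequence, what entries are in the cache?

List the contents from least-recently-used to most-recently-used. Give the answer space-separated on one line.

Answer: cat kiwi

Derivation:
LRU simulation (capacity=2):
  1. access mango: MISS. Cache (LRU->MRU): [mango]
  2. access kiwi: MISS. Cache (LRU->MRU): [mango kiwi]
  3. access hen: MISS, evict mango. Cache (LRU->MRU): [kiwi hen]
  4. access cat: MISS, evict kiwi. Cache (LRU->MRU): [hen cat]
  5. access cat: HIT. Cache (LRU->MRU): [hen cat]
  6. access cat: HIT. Cache (LRU->MRU): [hen cat]
  7. access bat: MISS, evict hen. Cache (LRU->MRU): [cat bat]
  8. access pear: MISS, evict cat. Cache (LRU->MRU): [bat pear]
  9. access yak: MISS, evict bat. Cache (LRU->MRU): [pear yak]
  10. access cat: MISS, evict pear. Cache (LRU->MRU): [yak cat]
  11. access bat: MISS, evict yak. Cache (LRU->MRU): [cat bat]
  12. access bat: HIT. Cache (LRU->MRU): [cat bat]
  13. access yak: MISS, evict cat. Cache (LRU->MRU): [bat yak]
  14. access bat: HIT. Cache (LRU->MRU): [yak bat]
  15. access bat: HIT. Cache (LRU->MRU): [yak bat]
  16. access bat: HIT. Cache (LRU->MRU): [yak bat]
  17. access bat: HIT. Cache (LRU->MRU): [yak bat]
  18. access mango: MISS, evict yak. Cache (LRU->MRU): [bat mango]
  19. access mango: HIT. Cache (LRU->MRU): [bat mango]
  20. access yak: MISS, evict bat. Cache (LRU->MRU): [mango yak]
  21. access cat: MISS, evict mango. Cache (LRU->MRU): [yak cat]
  22. access yak: HIT. Cache (LRU->MRU): [cat yak]
  23. access cat: HIT. Cache (LRU->MRU): [yak cat]
  24. access yak: HIT. Cache (LRU->MRU): [cat yak]
  25. access cat: HIT. Cache (LRU->MRU): [yak cat]
  26. access yak: HIT. Cache (LRU->MRU): [cat yak]
  27. access cat: HIT. Cache (LRU->MRU): [yak cat]
  28. access kiwi: MISS, evict yak. Cache (LRU->MRU): [cat kiwi]
Total: 14 hits, 14 misses, 12 evictions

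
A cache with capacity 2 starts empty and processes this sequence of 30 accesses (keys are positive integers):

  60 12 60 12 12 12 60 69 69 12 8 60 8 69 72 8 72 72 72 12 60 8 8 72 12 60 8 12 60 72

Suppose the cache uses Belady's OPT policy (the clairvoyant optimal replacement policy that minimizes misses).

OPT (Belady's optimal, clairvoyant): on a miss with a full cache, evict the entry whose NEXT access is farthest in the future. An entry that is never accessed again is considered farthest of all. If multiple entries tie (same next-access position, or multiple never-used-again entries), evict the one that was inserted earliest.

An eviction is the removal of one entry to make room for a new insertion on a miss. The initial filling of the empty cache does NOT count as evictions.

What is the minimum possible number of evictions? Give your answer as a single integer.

OPT (Belady) simulation (capacity=2):
  1. access 60: MISS. Cache: [60]
  2. access 12: MISS. Cache: [60 12]
  3. access 60: HIT. Next use of 60: step 7. Cache: [60 12]
  4. access 12: HIT. Next use of 12: step 5. Cache: [60 12]
  5. access 12: HIT. Next use of 12: step 6. Cache: [60 12]
  6. access 12: HIT. Next use of 12: step 10. Cache: [60 12]
  7. access 60: HIT. Next use of 60: step 12. Cache: [60 12]
  8. access 69: MISS, evict 60 (next use: step 12). Cache: [12 69]
  9. access 69: HIT. Next use of 69: step 14. Cache: [12 69]
  10. access 12: HIT. Next use of 12: step 20. Cache: [12 69]
  11. access 8: MISS, evict 12 (next use: step 20). Cache: [69 8]
  12. access 60: MISS, evict 69 (next use: step 14). Cache: [8 60]
  13. access 8: HIT. Next use of 8: step 16. Cache: [8 60]
  14. access 69: MISS, evict 60 (next use: step 21). Cache: [8 69]
  15. access 72: MISS, evict 69 (next use: never). Cache: [8 72]
  16. access 8: HIT. Next use of 8: step 22. Cache: [8 72]
  17. access 72: HIT. Next use of 72: step 18. Cache: [8 72]
  18. access 72: HIT. Next use of 72: step 19. Cache: [8 72]
  19. access 72: HIT. Next use of 72: step 24. Cache: [8 72]
  20. access 12: MISS, evict 72 (next use: step 24). Cache: [8 12]
  21. access 60: MISS, evict 12 (next use: step 25). Cache: [8 60]
  22. access 8: HIT. Next use of 8: step 23. Cache: [8 60]
  23. access 8: HIT. Next use of 8: step 27. Cache: [8 60]
  24. access 72: MISS, evict 8 (next use: step 27). Cache: [60 72]
  25. access 12: MISS, evict 72 (next use: step 30). Cache: [60 12]
  26. access 60: HIT. Next use of 60: step 29. Cache: [60 12]
  27. access 8: MISS, evict 60 (next use: step 29). Cache: [12 8]
  28. access 12: HIT. Next use of 12: never. Cache: [12 8]
  29. access 60: MISS, evict 12 (next use: never). Cache: [8 60]
  30. access 72: MISS, evict 8 (next use: never). Cache: [60 72]
Total: 16 hits, 14 misses, 12 evictions

Answer: 12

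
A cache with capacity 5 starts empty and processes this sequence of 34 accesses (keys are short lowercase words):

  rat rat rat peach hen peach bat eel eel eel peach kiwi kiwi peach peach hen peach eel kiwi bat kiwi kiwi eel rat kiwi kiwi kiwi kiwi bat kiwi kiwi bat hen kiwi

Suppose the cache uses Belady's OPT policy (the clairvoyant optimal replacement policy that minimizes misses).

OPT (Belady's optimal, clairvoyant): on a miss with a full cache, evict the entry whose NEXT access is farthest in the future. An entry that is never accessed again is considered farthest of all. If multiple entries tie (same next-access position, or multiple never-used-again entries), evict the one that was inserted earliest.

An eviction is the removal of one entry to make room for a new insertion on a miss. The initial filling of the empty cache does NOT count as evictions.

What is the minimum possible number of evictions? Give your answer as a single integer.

OPT (Belady) simulation (capacity=5):
  1. access rat: MISS. Cache: [rat]
  2. access rat: HIT. Next use of rat: step 3. Cache: [rat]
  3. access rat: HIT. Next use of rat: step 24. Cache: [rat]
  4. access peach: MISS. Cache: [rat peach]
  5. access hen: MISS. Cache: [rat peach hen]
  6. access peach: HIT. Next use of peach: step 11. Cache: [rat peach hen]
  7. access bat: MISS. Cache: [rat peach hen bat]
  8. access eel: MISS. Cache: [rat peach hen bat eel]
  9. access eel: HIT. Next use of eel: step 10. Cache: [rat peach hen bat eel]
  10. access eel: HIT. Next use of eel: step 18. Cache: [rat peach hen bat eel]
  11. access peach: HIT. Next use of peach: step 14. Cache: [rat peach hen bat eel]
  12. access kiwi: MISS, evict rat (next use: step 24). Cache: [peach hen bat eel kiwi]
  13. access kiwi: HIT. Next use of kiwi: step 19. Cache: [peach hen bat eel kiwi]
  14. access peach: HIT. Next use of peach: step 15. Cache: [peach hen bat eel kiwi]
  15. access peach: HIT. Next use of peach: step 17. Cache: [peach hen bat eel kiwi]
  16. access hen: HIT. Next use of hen: step 33. Cache: [peach hen bat eel kiwi]
  17. access peach: HIT. Next use of peach: never. Cache: [peach hen bat eel kiwi]
  18. access eel: HIT. Next use of eel: step 23. Cache: [peach hen bat eel kiwi]
  19. access kiwi: HIT. Next use of kiwi: step 21. Cache: [peach hen bat eel kiwi]
  20. access bat: HIT. Next use of bat: step 29. Cache: [peach hen bat eel kiwi]
  21. access kiwi: HIT. Next use of kiwi: step 22. Cache: [peach hen bat eel kiwi]
  22. access kiwi: HIT. Next use of kiwi: step 25. Cache: [peach hen bat eel kiwi]
  23. access eel: HIT. Next use of eel: never. Cache: [peach hen bat eel kiwi]
  24. access rat: MISS, evict peach (next use: never). Cache: [hen bat eel kiwi rat]
  25. access kiwi: HIT. Next use of kiwi: step 26. Cache: [hen bat eel kiwi rat]
  26. access kiwi: HIT. Next use of kiwi: step 27. Cache: [hen bat eel kiwi rat]
  27. access kiwi: HIT. Next use of kiwi: step 28. Cache: [hen bat eel kiwi rat]
  28. access kiwi: HIT. Next use of kiwi: step 30. Cache: [hen bat eel kiwi rat]
  29. access bat: HIT. Next use of bat: step 32. Cache: [hen bat eel kiwi rat]
  30. access kiwi: HIT. Next use of kiwi: step 31. Cache: [hen bat eel kiwi rat]
  31. access kiwi: HIT. Next use of kiwi: step 34. Cache: [hen bat eel kiwi rat]
  32. access bat: HIT. Next use of bat: never. Cache: [hen bat eel kiwi rat]
  33. access hen: HIT. Next use of hen: never. Cache: [hen bat eel kiwi rat]
  34. access kiwi: HIT. Next use of kiwi: never. Cache: [hen bat eel kiwi rat]
Total: 27 hits, 7 misses, 2 evictions

Answer: 2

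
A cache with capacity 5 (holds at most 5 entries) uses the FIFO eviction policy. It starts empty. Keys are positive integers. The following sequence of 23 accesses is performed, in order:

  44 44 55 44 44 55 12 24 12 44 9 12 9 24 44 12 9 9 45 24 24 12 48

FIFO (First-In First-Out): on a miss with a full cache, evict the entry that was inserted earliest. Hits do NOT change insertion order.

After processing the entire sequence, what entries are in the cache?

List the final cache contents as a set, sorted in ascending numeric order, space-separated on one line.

Answer: 9 12 24 45 48

Derivation:
FIFO simulation (capacity=5):
  1. access 44: MISS. Cache (old->new): [44]
  2. access 44: HIT. Cache (old->new): [44]
  3. access 55: MISS. Cache (old->new): [44 55]
  4. access 44: HIT. Cache (old->new): [44 55]
  5. access 44: HIT. Cache (old->new): [44 55]
  6. access 55: HIT. Cache (old->new): [44 55]
  7. access 12: MISS. Cache (old->new): [44 55 12]
  8. access 24: MISS. Cache (old->new): [44 55 12 24]
  9. access 12: HIT. Cache (old->new): [44 55 12 24]
  10. access 44: HIT. Cache (old->new): [44 55 12 24]
  11. access 9: MISS. Cache (old->new): [44 55 12 24 9]
  12. access 12: HIT. Cache (old->new): [44 55 12 24 9]
  13. access 9: HIT. Cache (old->new): [44 55 12 24 9]
  14. access 24: HIT. Cache (old->new): [44 55 12 24 9]
  15. access 44: HIT. Cache (old->new): [44 55 12 24 9]
  16. access 12: HIT. Cache (old->new): [44 55 12 24 9]
  17. access 9: HIT. Cache (old->new): [44 55 12 24 9]
  18. access 9: HIT. Cache (old->new): [44 55 12 24 9]
  19. access 45: MISS, evict 44. Cache (old->new): [55 12 24 9 45]
  20. access 24: HIT. Cache (old->new): [55 12 24 9 45]
  21. access 24: HIT. Cache (old->new): [55 12 24 9 45]
  22. access 12: HIT. Cache (old->new): [55 12 24 9 45]
  23. access 48: MISS, evict 55. Cache (old->new): [12 24 9 45 48]
Total: 16 hits, 7 misses, 2 evictions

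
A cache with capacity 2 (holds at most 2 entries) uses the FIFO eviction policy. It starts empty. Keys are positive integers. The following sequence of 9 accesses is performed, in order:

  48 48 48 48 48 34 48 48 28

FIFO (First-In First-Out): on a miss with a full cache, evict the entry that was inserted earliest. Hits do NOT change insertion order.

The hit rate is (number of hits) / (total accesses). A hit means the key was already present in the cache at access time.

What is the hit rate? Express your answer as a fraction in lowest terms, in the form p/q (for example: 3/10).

FIFO simulation (capacity=2):
  1. access 48: MISS. Cache (old->new): [48]
  2. access 48: HIT. Cache (old->new): [48]
  3. access 48: HIT. Cache (old->new): [48]
  4. access 48: HIT. Cache (old->new): [48]
  5. access 48: HIT. Cache (old->new): [48]
  6. access 34: MISS. Cache (old->new): [48 34]
  7. access 48: HIT. Cache (old->new): [48 34]
  8. access 48: HIT. Cache (old->new): [48 34]
  9. access 28: MISS, evict 48. Cache (old->new): [34 28]
Total: 6 hits, 3 misses, 1 evictions

Hit rate = 6/9 = 2/3

Answer: 2/3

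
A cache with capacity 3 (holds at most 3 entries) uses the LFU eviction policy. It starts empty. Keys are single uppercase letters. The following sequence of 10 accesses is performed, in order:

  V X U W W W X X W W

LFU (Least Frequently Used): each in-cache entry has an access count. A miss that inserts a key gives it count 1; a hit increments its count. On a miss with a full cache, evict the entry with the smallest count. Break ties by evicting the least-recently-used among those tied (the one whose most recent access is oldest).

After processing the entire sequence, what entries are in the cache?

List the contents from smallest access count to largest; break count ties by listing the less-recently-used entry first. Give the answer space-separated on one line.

Answer: U X W

Derivation:
LFU simulation (capacity=3):
  1. access V: MISS. Cache: [V(c=1)]
  2. access X: MISS. Cache: [V(c=1) X(c=1)]
  3. access U: MISS. Cache: [V(c=1) X(c=1) U(c=1)]
  4. access W: MISS, evict V(c=1). Cache: [X(c=1) U(c=1) W(c=1)]
  5. access W: HIT, count now 2. Cache: [X(c=1) U(c=1) W(c=2)]
  6. access W: HIT, count now 3. Cache: [X(c=1) U(c=1) W(c=3)]
  7. access X: HIT, count now 2. Cache: [U(c=1) X(c=2) W(c=3)]
  8. access X: HIT, count now 3. Cache: [U(c=1) W(c=3) X(c=3)]
  9. access W: HIT, count now 4. Cache: [U(c=1) X(c=3) W(c=4)]
  10. access W: HIT, count now 5. Cache: [U(c=1) X(c=3) W(c=5)]
Total: 6 hits, 4 misses, 1 evictions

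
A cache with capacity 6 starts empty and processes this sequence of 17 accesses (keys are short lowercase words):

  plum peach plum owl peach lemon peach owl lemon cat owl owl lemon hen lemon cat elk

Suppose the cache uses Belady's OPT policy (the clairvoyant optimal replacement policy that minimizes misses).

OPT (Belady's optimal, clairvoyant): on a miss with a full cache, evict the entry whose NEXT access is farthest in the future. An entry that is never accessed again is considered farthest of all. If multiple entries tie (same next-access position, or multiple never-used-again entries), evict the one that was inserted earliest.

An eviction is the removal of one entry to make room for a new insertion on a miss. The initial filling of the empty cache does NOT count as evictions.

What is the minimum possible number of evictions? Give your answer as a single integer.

Answer: 1

Derivation:
OPT (Belady) simulation (capacity=6):
  1. access plum: MISS. Cache: [plum]
  2. access peach: MISS. Cache: [plum peach]
  3. access plum: HIT. Next use of plum: never. Cache: [plum peach]
  4. access owl: MISS. Cache: [plum peach owl]
  5. access peach: HIT. Next use of peach: step 7. Cache: [plum peach owl]
  6. access lemon: MISS. Cache: [plum peach owl lemon]
  7. access peach: HIT. Next use of peach: never. Cache: [plum peach owl lemon]
  8. access owl: HIT. Next use of owl: step 11. Cache: [plum peach owl lemon]
  9. access lemon: HIT. Next use of lemon: step 13. Cache: [plum peach owl lemon]
  10. access cat: MISS. Cache: [plum peach owl lemon cat]
  11. access owl: HIT. Next use of owl: step 12. Cache: [plum peach owl lemon cat]
  12. access owl: HIT. Next use of owl: never. Cache: [plum peach owl lemon cat]
  13. access lemon: HIT. Next use of lemon: step 15. Cache: [plum peach owl lemon cat]
  14. access hen: MISS. Cache: [plum peach owl lemon cat hen]
  15. access lemon: HIT. Next use of lemon: never. Cache: [plum peach owl lemon cat hen]
  16. access cat: HIT. Next use of cat: never. Cache: [plum peach owl lemon cat hen]
  17. access elk: MISS, evict plum (next use: never). Cache: [peach owl lemon cat hen elk]
Total: 10 hits, 7 misses, 1 evictions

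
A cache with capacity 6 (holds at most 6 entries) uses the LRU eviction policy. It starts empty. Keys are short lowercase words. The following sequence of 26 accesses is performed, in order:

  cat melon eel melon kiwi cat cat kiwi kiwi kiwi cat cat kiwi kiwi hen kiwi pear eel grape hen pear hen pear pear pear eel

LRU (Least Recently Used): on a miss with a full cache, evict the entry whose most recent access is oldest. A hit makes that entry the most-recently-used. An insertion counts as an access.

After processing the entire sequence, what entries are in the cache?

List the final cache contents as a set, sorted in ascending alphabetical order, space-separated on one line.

Answer: cat eel grape hen kiwi pear

Derivation:
LRU simulation (capacity=6):
  1. access cat: MISS. Cache (LRU->MRU): [cat]
  2. access melon: MISS. Cache (LRU->MRU): [cat melon]
  3. access eel: MISS. Cache (LRU->MRU): [cat melon eel]
  4. access melon: HIT. Cache (LRU->MRU): [cat eel melon]
  5. access kiwi: MISS. Cache (LRU->MRU): [cat eel melon kiwi]
  6. access cat: HIT. Cache (LRU->MRU): [eel melon kiwi cat]
  7. access cat: HIT. Cache (LRU->MRU): [eel melon kiwi cat]
  8. access kiwi: HIT. Cache (LRU->MRU): [eel melon cat kiwi]
  9. access kiwi: HIT. Cache (LRU->MRU): [eel melon cat kiwi]
  10. access kiwi: HIT. Cache (LRU->MRU): [eel melon cat kiwi]
  11. access cat: HIT. Cache (LRU->MRU): [eel melon kiwi cat]
  12. access cat: HIT. Cache (LRU->MRU): [eel melon kiwi cat]
  13. access kiwi: HIT. Cache (LRU->MRU): [eel melon cat kiwi]
  14. access kiwi: HIT. Cache (LRU->MRU): [eel melon cat kiwi]
  15. access hen: MISS. Cache (LRU->MRU): [eel melon cat kiwi hen]
  16. access kiwi: HIT. Cache (LRU->MRU): [eel melon cat hen kiwi]
  17. access pear: MISS. Cache (LRU->MRU): [eel melon cat hen kiwi pear]
  18. access eel: HIT. Cache (LRU->MRU): [melon cat hen kiwi pear eel]
  19. access grape: MISS, evict melon. Cache (LRU->MRU): [cat hen kiwi pear eel grape]
  20. access hen: HIT. Cache (LRU->MRU): [cat kiwi pear eel grape hen]
  21. access pear: HIT. Cache (LRU->MRU): [cat kiwi eel grape hen pear]
  22. access hen: HIT. Cache (LRU->MRU): [cat kiwi eel grape pear hen]
  23. access pear: HIT. Cache (LRU->MRU): [cat kiwi eel grape hen pear]
  24. access pear: HIT. Cache (LRU->MRU): [cat kiwi eel grape hen pear]
  25. access pear: HIT. Cache (LRU->MRU): [cat kiwi eel grape hen pear]
  26. access eel: HIT. Cache (LRU->MRU): [cat kiwi grape hen pear eel]
Total: 19 hits, 7 misses, 1 evictions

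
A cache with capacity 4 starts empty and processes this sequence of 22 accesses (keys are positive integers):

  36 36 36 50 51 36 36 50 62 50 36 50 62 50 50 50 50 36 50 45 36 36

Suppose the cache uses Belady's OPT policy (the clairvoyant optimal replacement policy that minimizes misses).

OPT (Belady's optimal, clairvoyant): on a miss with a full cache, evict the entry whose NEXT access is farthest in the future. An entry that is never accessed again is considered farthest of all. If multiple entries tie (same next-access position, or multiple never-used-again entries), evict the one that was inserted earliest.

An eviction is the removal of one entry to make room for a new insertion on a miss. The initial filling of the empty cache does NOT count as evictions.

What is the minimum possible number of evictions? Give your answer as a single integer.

Answer: 1

Derivation:
OPT (Belady) simulation (capacity=4):
  1. access 36: MISS. Cache: [36]
  2. access 36: HIT. Next use of 36: step 3. Cache: [36]
  3. access 36: HIT. Next use of 36: step 6. Cache: [36]
  4. access 50: MISS. Cache: [36 50]
  5. access 51: MISS. Cache: [36 50 51]
  6. access 36: HIT. Next use of 36: step 7. Cache: [36 50 51]
  7. access 36: HIT. Next use of 36: step 11. Cache: [36 50 51]
  8. access 50: HIT. Next use of 50: step 10. Cache: [36 50 51]
  9. access 62: MISS. Cache: [36 50 51 62]
  10. access 50: HIT. Next use of 50: step 12. Cache: [36 50 51 62]
  11. access 36: HIT. Next use of 36: step 18. Cache: [36 50 51 62]
  12. access 50: HIT. Next use of 50: step 14. Cache: [36 50 51 62]
  13. access 62: HIT. Next use of 62: never. Cache: [36 50 51 62]
  14. access 50: HIT. Next use of 50: step 15. Cache: [36 50 51 62]
  15. access 50: HIT. Next use of 50: step 16. Cache: [36 50 51 62]
  16. access 50: HIT. Next use of 50: step 17. Cache: [36 50 51 62]
  17. access 50: HIT. Next use of 50: step 19. Cache: [36 50 51 62]
  18. access 36: HIT. Next use of 36: step 21. Cache: [36 50 51 62]
  19. access 50: HIT. Next use of 50: never. Cache: [36 50 51 62]
  20. access 45: MISS, evict 50 (next use: never). Cache: [36 51 62 45]
  21. access 36: HIT. Next use of 36: step 22. Cache: [36 51 62 45]
  22. access 36: HIT. Next use of 36: never. Cache: [36 51 62 45]
Total: 17 hits, 5 misses, 1 evictions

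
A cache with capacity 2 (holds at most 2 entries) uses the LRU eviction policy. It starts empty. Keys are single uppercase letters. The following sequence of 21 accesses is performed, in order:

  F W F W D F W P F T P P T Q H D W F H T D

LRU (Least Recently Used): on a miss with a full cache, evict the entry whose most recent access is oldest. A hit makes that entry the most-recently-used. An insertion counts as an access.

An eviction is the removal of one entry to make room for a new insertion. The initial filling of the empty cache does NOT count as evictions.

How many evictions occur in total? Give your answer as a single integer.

LRU simulation (capacity=2):
  1. access F: MISS. Cache (LRU->MRU): [F]
  2. access W: MISS. Cache (LRU->MRU): [F W]
  3. access F: HIT. Cache (LRU->MRU): [W F]
  4. access W: HIT. Cache (LRU->MRU): [F W]
  5. access D: MISS, evict F. Cache (LRU->MRU): [W D]
  6. access F: MISS, evict W. Cache (LRU->MRU): [D F]
  7. access W: MISS, evict D. Cache (LRU->MRU): [F W]
  8. access P: MISS, evict F. Cache (LRU->MRU): [W P]
  9. access F: MISS, evict W. Cache (LRU->MRU): [P F]
  10. access T: MISS, evict P. Cache (LRU->MRU): [F T]
  11. access P: MISS, evict F. Cache (LRU->MRU): [T P]
  12. access P: HIT. Cache (LRU->MRU): [T P]
  13. access T: HIT. Cache (LRU->MRU): [P T]
  14. access Q: MISS, evict P. Cache (LRU->MRU): [T Q]
  15. access H: MISS, evict T. Cache (LRU->MRU): [Q H]
  16. access D: MISS, evict Q. Cache (LRU->MRU): [H D]
  17. access W: MISS, evict H. Cache (LRU->MRU): [D W]
  18. access F: MISS, evict D. Cache (LRU->MRU): [W F]
  19. access H: MISS, evict W. Cache (LRU->MRU): [F H]
  20. access T: MISS, evict F. Cache (LRU->MRU): [H T]
  21. access D: MISS, evict H. Cache (LRU->MRU): [T D]
Total: 4 hits, 17 misses, 15 evictions

Answer: 15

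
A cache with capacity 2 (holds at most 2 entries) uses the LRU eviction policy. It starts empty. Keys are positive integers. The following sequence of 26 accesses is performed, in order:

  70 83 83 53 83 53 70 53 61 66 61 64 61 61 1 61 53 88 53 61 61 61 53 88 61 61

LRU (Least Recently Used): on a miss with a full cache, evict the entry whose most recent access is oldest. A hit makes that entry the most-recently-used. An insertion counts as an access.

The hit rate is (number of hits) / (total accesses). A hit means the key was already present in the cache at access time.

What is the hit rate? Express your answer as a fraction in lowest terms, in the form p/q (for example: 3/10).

LRU simulation (capacity=2):
  1. access 70: MISS. Cache (LRU->MRU): [70]
  2. access 83: MISS. Cache (LRU->MRU): [70 83]
  3. access 83: HIT. Cache (LRU->MRU): [70 83]
  4. access 53: MISS, evict 70. Cache (LRU->MRU): [83 53]
  5. access 83: HIT. Cache (LRU->MRU): [53 83]
  6. access 53: HIT. Cache (LRU->MRU): [83 53]
  7. access 70: MISS, evict 83. Cache (LRU->MRU): [53 70]
  8. access 53: HIT. Cache (LRU->MRU): [70 53]
  9. access 61: MISS, evict 70. Cache (LRU->MRU): [53 61]
  10. access 66: MISS, evict 53. Cache (LRU->MRU): [61 66]
  11. access 61: HIT. Cache (LRU->MRU): [66 61]
  12. access 64: MISS, evict 66. Cache (LRU->MRU): [61 64]
  13. access 61: HIT. Cache (LRU->MRU): [64 61]
  14. access 61: HIT. Cache (LRU->MRU): [64 61]
  15. access 1: MISS, evict 64. Cache (LRU->MRU): [61 1]
  16. access 61: HIT. Cache (LRU->MRU): [1 61]
  17. access 53: MISS, evict 1. Cache (LRU->MRU): [61 53]
  18. access 88: MISS, evict 61. Cache (LRU->MRU): [53 88]
  19. access 53: HIT. Cache (LRU->MRU): [88 53]
  20. access 61: MISS, evict 88. Cache (LRU->MRU): [53 61]
  21. access 61: HIT. Cache (LRU->MRU): [53 61]
  22. access 61: HIT. Cache (LRU->MRU): [53 61]
  23. access 53: HIT. Cache (LRU->MRU): [61 53]
  24. access 88: MISS, evict 61. Cache (LRU->MRU): [53 88]
  25. access 61: MISS, evict 53. Cache (LRU->MRU): [88 61]
  26. access 61: HIT. Cache (LRU->MRU): [88 61]
Total: 13 hits, 13 misses, 11 evictions

Hit rate = 13/26 = 1/2

Answer: 1/2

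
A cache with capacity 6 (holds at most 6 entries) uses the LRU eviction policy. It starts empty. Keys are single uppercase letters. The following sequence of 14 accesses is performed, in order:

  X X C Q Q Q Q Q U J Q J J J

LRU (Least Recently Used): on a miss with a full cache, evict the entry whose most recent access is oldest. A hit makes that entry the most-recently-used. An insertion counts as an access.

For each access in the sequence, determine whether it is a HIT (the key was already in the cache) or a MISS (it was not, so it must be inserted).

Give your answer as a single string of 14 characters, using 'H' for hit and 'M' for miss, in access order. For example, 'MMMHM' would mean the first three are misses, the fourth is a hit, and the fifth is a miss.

LRU simulation (capacity=6):
  1. access X: MISS. Cache (LRU->MRU): [X]
  2. access X: HIT. Cache (LRU->MRU): [X]
  3. access C: MISS. Cache (LRU->MRU): [X C]
  4. access Q: MISS. Cache (LRU->MRU): [X C Q]
  5. access Q: HIT. Cache (LRU->MRU): [X C Q]
  6. access Q: HIT. Cache (LRU->MRU): [X C Q]
  7. access Q: HIT. Cache (LRU->MRU): [X C Q]
  8. access Q: HIT. Cache (LRU->MRU): [X C Q]
  9. access U: MISS. Cache (LRU->MRU): [X C Q U]
  10. access J: MISS. Cache (LRU->MRU): [X C Q U J]
  11. access Q: HIT. Cache (LRU->MRU): [X C U J Q]
  12. access J: HIT. Cache (LRU->MRU): [X C U Q J]
  13. access J: HIT. Cache (LRU->MRU): [X C U Q J]
  14. access J: HIT. Cache (LRU->MRU): [X C U Q J]
Total: 9 hits, 5 misses, 0 evictions

Answer: MHMMHHHHMMHHHH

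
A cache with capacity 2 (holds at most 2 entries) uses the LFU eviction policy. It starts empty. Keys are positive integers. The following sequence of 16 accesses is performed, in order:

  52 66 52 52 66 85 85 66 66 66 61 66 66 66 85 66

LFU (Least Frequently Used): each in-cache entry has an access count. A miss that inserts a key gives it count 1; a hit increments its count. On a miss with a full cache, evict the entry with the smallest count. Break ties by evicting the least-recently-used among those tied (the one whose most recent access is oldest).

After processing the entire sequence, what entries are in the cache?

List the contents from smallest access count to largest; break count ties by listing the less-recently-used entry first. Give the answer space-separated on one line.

Answer: 85 66

Derivation:
LFU simulation (capacity=2):
  1. access 52: MISS. Cache: [52(c=1)]
  2. access 66: MISS. Cache: [52(c=1) 66(c=1)]
  3. access 52: HIT, count now 2. Cache: [66(c=1) 52(c=2)]
  4. access 52: HIT, count now 3. Cache: [66(c=1) 52(c=3)]
  5. access 66: HIT, count now 2. Cache: [66(c=2) 52(c=3)]
  6. access 85: MISS, evict 66(c=2). Cache: [85(c=1) 52(c=3)]
  7. access 85: HIT, count now 2. Cache: [85(c=2) 52(c=3)]
  8. access 66: MISS, evict 85(c=2). Cache: [66(c=1) 52(c=3)]
  9. access 66: HIT, count now 2. Cache: [66(c=2) 52(c=3)]
  10. access 66: HIT, count now 3. Cache: [52(c=3) 66(c=3)]
  11. access 61: MISS, evict 52(c=3). Cache: [61(c=1) 66(c=3)]
  12. access 66: HIT, count now 4. Cache: [61(c=1) 66(c=4)]
  13. access 66: HIT, count now 5. Cache: [61(c=1) 66(c=5)]
  14. access 66: HIT, count now 6. Cache: [61(c=1) 66(c=6)]
  15. access 85: MISS, evict 61(c=1). Cache: [85(c=1) 66(c=6)]
  16. access 66: HIT, count now 7. Cache: [85(c=1) 66(c=7)]
Total: 10 hits, 6 misses, 4 evictions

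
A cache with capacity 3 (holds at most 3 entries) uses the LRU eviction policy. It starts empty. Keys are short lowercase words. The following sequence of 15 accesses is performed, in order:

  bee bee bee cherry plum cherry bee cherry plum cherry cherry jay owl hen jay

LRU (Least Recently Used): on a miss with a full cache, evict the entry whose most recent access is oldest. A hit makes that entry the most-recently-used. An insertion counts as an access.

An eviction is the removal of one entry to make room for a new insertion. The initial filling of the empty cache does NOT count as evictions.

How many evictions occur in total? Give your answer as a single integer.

LRU simulation (capacity=3):
  1. access bee: MISS. Cache (LRU->MRU): [bee]
  2. access bee: HIT. Cache (LRU->MRU): [bee]
  3. access bee: HIT. Cache (LRU->MRU): [bee]
  4. access cherry: MISS. Cache (LRU->MRU): [bee cherry]
  5. access plum: MISS. Cache (LRU->MRU): [bee cherry plum]
  6. access cherry: HIT. Cache (LRU->MRU): [bee plum cherry]
  7. access bee: HIT. Cache (LRU->MRU): [plum cherry bee]
  8. access cherry: HIT. Cache (LRU->MRU): [plum bee cherry]
  9. access plum: HIT. Cache (LRU->MRU): [bee cherry plum]
  10. access cherry: HIT. Cache (LRU->MRU): [bee plum cherry]
  11. access cherry: HIT. Cache (LRU->MRU): [bee plum cherry]
  12. access jay: MISS, evict bee. Cache (LRU->MRU): [plum cherry jay]
  13. access owl: MISS, evict plum. Cache (LRU->MRU): [cherry jay owl]
  14. access hen: MISS, evict cherry. Cache (LRU->MRU): [jay owl hen]
  15. access jay: HIT. Cache (LRU->MRU): [owl hen jay]
Total: 9 hits, 6 misses, 3 evictions

Answer: 3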